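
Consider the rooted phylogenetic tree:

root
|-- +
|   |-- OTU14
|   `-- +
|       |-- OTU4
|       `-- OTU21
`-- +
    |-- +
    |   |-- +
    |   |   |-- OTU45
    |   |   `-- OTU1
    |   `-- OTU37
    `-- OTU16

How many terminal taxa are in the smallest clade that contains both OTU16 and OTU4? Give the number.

7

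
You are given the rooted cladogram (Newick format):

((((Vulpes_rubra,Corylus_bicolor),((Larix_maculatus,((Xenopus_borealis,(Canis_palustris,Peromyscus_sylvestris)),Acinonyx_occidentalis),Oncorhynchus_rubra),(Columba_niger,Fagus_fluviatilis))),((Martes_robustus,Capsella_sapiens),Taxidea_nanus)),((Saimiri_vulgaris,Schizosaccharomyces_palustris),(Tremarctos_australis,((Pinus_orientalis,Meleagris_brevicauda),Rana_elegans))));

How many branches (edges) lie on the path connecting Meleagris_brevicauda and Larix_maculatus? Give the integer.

The MRCA of Meleagris_brevicauda and Larix_maculatus is the root of the tree.
From Meleagris_brevicauda up to that node: 5 branches. From Larix_maculatus up to the same node: 5 branches. Total: 5 + 5 = 10.

10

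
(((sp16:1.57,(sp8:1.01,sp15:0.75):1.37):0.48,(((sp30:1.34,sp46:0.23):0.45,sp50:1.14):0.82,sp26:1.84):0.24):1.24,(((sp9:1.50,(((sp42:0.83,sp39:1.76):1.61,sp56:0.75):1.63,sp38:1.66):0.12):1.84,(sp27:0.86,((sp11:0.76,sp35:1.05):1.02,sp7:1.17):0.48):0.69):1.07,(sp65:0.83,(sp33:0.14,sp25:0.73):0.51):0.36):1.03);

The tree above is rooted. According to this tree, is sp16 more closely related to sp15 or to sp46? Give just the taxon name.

The MRCA of sp16 and sp15 subtends (sp16,(sp8,sp15)) (3 taxa).
The MRCA of sp16 and sp46 subtends ((sp16,(sp8,sp15)),(((sp30,sp46),sp50),sp26)) (7 taxa).
The first is nested inside the second, so sp16 shares a more recent common ancestor with sp15.

sp15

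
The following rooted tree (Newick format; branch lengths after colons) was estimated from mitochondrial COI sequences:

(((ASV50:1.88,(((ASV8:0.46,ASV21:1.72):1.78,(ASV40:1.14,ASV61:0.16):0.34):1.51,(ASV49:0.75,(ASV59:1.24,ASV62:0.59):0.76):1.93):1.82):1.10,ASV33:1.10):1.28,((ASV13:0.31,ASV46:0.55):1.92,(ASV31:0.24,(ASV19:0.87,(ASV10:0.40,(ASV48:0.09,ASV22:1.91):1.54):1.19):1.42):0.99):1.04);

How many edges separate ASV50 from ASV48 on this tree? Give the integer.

9

The MRCA of ASV50 and ASV48 is the root of the tree.
From ASV50 up to that node: 3 branches. From ASV48 up to the same node: 6 branches. Total: 3 + 6 = 9.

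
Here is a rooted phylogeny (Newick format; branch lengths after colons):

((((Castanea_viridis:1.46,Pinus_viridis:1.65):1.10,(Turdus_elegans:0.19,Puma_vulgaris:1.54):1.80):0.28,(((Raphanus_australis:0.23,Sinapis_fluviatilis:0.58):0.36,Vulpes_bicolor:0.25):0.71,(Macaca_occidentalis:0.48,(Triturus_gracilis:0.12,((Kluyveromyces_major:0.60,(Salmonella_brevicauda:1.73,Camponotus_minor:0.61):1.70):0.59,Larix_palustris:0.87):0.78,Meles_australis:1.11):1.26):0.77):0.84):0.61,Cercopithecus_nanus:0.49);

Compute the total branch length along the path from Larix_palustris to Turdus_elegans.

The path runs Larix_palustris → … → MRCA → … → Turdus_elegans; the MRCA is the node subtending (((Castanea_viridis,Pinus_viridis),(Turdus_elegans,Puma_vulgaris)),(((Raphanus_australis,Sinapis_fluviatilis),Vulpes_bicolor),(Macaca_occidentalis,(Triturus_gracilis,((Kluyveromyces_major,(Salmonella_brevicauda,Camponotus_minor)),Larix_palustris),Meles_australis)))).
Branch lengths along that path: 0.87 + 0.78 + 1.26 + 0.77 + 0.84 + 0.28 + 1.80 + 0.19 = 6.79.

6.79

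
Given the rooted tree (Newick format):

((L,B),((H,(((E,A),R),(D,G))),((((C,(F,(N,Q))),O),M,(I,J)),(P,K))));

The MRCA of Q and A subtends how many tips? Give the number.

16

The MRCA of Q and A is the node subtending ((H,(((E,A),R),(D,G))),((((C,(F,(N,Q))),O),M,(I,J)),(P,K))).
That clade contains 16 terminal taxa: A, C, D, E, F, G, H, I, J, K, M, N, O, P, Q, R.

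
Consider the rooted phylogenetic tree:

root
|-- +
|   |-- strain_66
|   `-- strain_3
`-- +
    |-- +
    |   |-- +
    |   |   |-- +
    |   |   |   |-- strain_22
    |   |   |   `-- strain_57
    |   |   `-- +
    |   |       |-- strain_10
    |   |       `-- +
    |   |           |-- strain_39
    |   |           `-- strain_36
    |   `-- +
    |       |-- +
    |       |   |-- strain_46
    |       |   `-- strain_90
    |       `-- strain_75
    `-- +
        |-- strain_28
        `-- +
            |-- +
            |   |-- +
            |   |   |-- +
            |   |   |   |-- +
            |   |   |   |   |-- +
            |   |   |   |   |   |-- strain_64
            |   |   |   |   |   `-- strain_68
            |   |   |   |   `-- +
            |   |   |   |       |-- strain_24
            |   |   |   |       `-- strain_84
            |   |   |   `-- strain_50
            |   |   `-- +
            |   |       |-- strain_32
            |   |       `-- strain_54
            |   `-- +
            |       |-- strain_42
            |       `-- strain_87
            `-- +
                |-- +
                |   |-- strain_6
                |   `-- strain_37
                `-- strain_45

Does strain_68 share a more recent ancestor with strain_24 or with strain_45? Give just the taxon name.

The MRCA of strain_68 and strain_24 subtends ((strain_64,strain_68),(strain_24,strain_84)) (4 taxa).
The MRCA of strain_68 and strain_45 subtends ((((((strain_64,strain_68),(strain_24,strain_84)),strain_50),(strain_32,strain_54)),(strain_42,strain_87)),((strain_6,strain_37),strain_45)) (12 taxa).
The first is nested inside the second, so strain_68 shares a more recent common ancestor with strain_24.

strain_24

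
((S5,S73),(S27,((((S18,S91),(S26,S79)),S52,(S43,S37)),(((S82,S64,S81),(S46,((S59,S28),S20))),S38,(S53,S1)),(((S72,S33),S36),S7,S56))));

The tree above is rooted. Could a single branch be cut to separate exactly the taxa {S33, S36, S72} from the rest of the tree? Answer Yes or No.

The most recent common ancestor of these taxa subtends ((S72,S33),S36).
That clade has exactly 3 tips — every listed taxon and nothing else — so the group is monophyletic.

Yes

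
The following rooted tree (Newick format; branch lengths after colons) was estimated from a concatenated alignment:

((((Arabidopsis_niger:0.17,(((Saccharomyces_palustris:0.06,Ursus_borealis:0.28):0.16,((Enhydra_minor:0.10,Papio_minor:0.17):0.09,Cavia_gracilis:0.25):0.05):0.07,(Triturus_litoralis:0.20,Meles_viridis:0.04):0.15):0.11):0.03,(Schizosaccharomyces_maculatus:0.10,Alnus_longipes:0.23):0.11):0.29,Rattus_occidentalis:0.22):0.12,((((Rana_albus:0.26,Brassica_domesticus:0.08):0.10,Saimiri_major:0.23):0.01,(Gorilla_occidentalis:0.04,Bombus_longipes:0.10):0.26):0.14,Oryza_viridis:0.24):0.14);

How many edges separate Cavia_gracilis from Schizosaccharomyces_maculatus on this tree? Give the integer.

7

The MRCA of Cavia_gracilis and Schizosaccharomyces_maculatus is the node subtending ((Arabidopsis_niger,(((Saccharomyces_palustris,Ursus_borealis),((Enhydra_minor,Papio_minor),Cavia_gracilis)),(Triturus_litoralis,Meles_viridis))),(Schizosaccharomyces_maculatus,Alnus_longipes)).
From Cavia_gracilis up to that node: 5 branches. From Schizosaccharomyces_maculatus up to the same node: 2 branches. Total: 5 + 2 = 7.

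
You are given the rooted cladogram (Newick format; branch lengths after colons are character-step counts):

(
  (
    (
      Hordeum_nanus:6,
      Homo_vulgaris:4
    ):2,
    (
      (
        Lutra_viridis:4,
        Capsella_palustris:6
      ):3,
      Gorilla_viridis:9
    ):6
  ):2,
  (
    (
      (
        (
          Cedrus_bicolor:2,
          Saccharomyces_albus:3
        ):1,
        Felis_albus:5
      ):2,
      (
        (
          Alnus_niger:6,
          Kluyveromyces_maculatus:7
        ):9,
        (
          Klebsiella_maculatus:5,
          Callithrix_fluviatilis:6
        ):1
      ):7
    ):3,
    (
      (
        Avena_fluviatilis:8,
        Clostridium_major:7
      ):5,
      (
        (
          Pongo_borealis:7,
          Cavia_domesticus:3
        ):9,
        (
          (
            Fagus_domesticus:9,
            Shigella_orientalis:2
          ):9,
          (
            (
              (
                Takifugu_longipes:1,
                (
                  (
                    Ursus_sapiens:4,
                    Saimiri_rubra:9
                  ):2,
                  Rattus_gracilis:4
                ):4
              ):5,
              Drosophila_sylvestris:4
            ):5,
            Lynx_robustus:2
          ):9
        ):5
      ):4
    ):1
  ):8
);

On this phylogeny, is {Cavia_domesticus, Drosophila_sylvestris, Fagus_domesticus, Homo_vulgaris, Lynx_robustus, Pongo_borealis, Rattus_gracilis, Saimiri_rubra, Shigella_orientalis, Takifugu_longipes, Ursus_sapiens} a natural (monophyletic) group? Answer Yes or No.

The MRCA of the listed taxa is the root, so the smallest clade containing them is the whole tree.
That clade also contains Alnus_niger, Avena_fluviatilis, Callithrix_fluviatilis, Capsella_palustris, Cedrus_bicolor, Clostridium_major, Felis_albus, Gorilla_viridis, Hordeum_nanus, Klebsiella_maculatus, Kluyveromyces_maculatus, Lutra_viridis, Saccharomyces_albus, which are not in the proposed group, so the group is not monophyletic.

No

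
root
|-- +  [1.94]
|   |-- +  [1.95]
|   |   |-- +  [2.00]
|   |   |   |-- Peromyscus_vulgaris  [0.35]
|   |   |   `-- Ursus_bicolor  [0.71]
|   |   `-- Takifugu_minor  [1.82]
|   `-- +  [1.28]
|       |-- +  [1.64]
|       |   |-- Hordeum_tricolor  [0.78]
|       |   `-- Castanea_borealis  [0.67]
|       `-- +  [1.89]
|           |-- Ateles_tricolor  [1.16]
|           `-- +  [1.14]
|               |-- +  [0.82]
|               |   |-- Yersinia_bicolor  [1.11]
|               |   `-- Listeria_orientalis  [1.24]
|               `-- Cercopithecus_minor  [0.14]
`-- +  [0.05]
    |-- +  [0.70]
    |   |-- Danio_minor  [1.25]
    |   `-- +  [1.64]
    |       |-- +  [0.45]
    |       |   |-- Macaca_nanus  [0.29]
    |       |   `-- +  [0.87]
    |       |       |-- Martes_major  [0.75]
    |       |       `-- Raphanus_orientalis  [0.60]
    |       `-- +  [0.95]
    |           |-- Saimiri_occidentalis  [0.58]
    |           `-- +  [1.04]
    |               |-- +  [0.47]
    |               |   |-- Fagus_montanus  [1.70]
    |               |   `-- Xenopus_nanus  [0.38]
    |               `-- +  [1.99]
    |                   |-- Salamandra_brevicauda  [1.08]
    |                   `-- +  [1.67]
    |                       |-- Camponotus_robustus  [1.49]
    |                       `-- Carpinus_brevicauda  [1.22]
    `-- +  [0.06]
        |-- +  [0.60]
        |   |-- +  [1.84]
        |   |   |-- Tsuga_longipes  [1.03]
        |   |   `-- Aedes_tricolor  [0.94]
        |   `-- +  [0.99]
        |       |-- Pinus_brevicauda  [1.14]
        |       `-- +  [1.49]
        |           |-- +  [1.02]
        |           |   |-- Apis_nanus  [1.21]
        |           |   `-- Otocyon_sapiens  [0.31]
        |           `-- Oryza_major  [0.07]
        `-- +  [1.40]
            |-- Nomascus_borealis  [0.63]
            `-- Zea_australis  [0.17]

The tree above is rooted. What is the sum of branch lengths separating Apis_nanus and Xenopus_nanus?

10.55

The path runs Apis_nanus → … → MRCA → … → Xenopus_nanus; the MRCA is the node subtending ((Danio_minor,((Macaca_nanus,(Martes_major,Raphanus_orientalis)),(Saimiri_occidentalis,((Fagus_montanus,Xenopus_nanus),(Salamandra_brevicauda,(Camponotus_robustus,Carpinus_brevicauda)))))),(((Tsuga_longipes,Aedes_tricolor),(Pinus_brevicauda,((Apis_nanus,Otocyon_sapiens),Oryza_major))),(Nomascus_borealis,Zea_australis))).
Branch lengths along that path: 1.21 + 1.02 + 1.49 + 0.99 + 0.60 + 0.06 + 0.70 + 1.64 + 0.95 + 1.04 + 0.47 + 0.38 = 10.55.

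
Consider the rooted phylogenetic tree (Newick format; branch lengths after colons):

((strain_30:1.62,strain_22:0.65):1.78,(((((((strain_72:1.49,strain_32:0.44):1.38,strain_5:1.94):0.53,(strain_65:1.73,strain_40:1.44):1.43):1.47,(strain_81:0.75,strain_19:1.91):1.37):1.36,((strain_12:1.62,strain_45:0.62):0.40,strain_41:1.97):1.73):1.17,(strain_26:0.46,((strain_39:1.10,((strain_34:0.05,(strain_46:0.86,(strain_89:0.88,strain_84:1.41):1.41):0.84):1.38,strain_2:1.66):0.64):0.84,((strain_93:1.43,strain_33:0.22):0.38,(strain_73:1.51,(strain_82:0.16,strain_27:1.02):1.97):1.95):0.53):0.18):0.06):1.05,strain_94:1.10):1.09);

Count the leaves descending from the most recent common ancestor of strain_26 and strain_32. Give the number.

22

The MRCA of strain_26 and strain_32 is the node subtending ((((((strain_72,strain_32),strain_5),(strain_65,strain_40)),(strain_81,strain_19)),((strain_12,strain_45),strain_41)),(strain_26,((strain_39,((strain_34,(strain_46,(strain_89,strain_84))),strain_2)),((strain_93,strain_33),(strain_73,(strain_82,strain_27)))))).
That clade contains 22 terminal taxa: strain_12, strain_19, strain_2, strain_26, strain_27, strain_32, strain_33, strain_34, strain_39, strain_40, strain_41, strain_45, strain_46, strain_5, strain_65, strain_72, strain_73, strain_81, strain_82, strain_84, strain_89, strain_93.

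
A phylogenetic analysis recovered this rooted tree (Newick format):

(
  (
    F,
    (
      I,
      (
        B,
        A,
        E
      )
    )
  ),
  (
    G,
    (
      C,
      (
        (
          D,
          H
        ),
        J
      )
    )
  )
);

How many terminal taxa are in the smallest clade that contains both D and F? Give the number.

10

The MRCA of D and F is the root, so the clade is the entire tree.
That clade contains 10 terminal taxa: A, B, C, D, E, F, G, H, I, J.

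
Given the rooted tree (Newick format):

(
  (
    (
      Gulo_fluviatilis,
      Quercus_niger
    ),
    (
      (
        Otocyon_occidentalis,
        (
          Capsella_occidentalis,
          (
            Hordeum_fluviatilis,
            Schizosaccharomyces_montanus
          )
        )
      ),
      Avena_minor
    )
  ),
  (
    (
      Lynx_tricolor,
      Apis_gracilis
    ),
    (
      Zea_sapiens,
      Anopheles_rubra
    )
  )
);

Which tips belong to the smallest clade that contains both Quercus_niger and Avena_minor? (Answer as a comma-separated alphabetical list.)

Tracing Quercus_niger: it sits inside (Gulo_fluviatilis,Quercus_niger).
Tracing Avena_minor: it sits inside ((Otocyon_occidentalis,(Capsella_occidentalis,(Hordeum_fluviatilis,Schizosaccharomyces_montanus))),Avena_minor).
The smallest clade enclosing both is ((Gulo_fluviatilis,Quercus_niger),((Otocyon_occidentalis,(Capsella_occidentalis,(Hordeum_fluviatilis,Schizosaccharomyces_montanus))),Avena_minor)); the answer is its 7 terminal taxa in alphabetical order.

Avena_minor, Capsella_occidentalis, Gulo_fluviatilis, Hordeum_fluviatilis, Otocyon_occidentalis, Quercus_niger, Schizosaccharomyces_montanus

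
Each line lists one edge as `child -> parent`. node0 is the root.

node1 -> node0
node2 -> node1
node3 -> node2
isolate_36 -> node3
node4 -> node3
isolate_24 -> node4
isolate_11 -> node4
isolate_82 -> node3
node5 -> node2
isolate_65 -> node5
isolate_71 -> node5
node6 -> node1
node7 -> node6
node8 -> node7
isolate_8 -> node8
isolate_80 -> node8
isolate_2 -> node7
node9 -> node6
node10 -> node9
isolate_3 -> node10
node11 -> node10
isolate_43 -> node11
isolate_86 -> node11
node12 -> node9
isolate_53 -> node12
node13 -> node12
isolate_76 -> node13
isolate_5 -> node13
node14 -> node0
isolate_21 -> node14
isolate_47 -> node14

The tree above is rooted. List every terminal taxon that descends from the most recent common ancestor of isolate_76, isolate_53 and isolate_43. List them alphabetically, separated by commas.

isolate_3, isolate_43, isolate_5, isolate_53, isolate_76, isolate_86

Tracing isolate_76: it sits inside (isolate_76,isolate_5).
Tracing isolate_53: it sits inside (isolate_53,(isolate_76,isolate_5)).
Tracing isolate_43: it sits inside (isolate_43,isolate_86).
The smallest clade enclosing all 3 is ((isolate_3,(isolate_43,isolate_86)),(isolate_53,(isolate_76,isolate_5))); the answer is its 6 terminal taxa in alphabetical order.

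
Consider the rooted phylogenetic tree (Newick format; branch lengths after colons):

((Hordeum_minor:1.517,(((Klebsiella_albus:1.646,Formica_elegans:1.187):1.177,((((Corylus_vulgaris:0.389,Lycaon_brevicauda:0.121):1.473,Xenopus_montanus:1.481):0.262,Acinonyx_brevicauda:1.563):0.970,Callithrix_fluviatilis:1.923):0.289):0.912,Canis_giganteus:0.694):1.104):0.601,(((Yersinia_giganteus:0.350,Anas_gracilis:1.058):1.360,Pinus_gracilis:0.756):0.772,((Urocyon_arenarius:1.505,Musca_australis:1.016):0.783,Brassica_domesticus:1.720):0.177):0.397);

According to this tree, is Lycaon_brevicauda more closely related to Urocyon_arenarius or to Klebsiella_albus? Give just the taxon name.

Klebsiella_albus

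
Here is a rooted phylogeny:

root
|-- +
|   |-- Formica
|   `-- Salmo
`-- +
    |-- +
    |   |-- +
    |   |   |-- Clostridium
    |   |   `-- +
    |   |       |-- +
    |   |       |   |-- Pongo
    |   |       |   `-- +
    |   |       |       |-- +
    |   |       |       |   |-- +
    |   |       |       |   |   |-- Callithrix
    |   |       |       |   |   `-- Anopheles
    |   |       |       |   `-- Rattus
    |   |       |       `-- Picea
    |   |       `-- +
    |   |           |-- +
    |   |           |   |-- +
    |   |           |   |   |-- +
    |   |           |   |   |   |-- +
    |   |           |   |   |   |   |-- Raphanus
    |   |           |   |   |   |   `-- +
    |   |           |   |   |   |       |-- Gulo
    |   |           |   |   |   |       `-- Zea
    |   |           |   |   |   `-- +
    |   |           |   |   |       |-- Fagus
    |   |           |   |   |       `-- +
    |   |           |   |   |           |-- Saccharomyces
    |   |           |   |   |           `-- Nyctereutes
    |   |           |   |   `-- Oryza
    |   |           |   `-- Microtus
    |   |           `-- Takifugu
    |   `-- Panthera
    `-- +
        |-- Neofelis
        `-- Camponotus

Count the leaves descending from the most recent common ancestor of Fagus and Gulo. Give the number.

6

The MRCA of Fagus and Gulo is the node subtending ((Raphanus,(Gulo,Zea)),(Fagus,(Saccharomyces,Nyctereutes))).
That clade contains 6 terminal taxa: Fagus, Gulo, Nyctereutes, Raphanus, Saccharomyces, Zea.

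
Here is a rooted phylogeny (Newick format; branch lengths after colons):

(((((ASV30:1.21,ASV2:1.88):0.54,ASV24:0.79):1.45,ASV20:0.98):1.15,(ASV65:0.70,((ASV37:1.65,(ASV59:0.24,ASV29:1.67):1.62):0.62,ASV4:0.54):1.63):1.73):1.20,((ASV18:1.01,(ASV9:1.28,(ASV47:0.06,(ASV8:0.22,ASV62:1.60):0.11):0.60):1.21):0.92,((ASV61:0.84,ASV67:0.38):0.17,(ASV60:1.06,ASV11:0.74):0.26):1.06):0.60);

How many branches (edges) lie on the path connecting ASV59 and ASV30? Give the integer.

9

The MRCA of ASV59 and ASV30 is the node subtending ((((ASV30,ASV2),ASV24),ASV20),(ASV65,((ASV37,(ASV59,ASV29)),ASV4))).
From ASV59 up to that node: 5 branches. From ASV30 up to the same node: 4 branches. Total: 5 + 4 = 9.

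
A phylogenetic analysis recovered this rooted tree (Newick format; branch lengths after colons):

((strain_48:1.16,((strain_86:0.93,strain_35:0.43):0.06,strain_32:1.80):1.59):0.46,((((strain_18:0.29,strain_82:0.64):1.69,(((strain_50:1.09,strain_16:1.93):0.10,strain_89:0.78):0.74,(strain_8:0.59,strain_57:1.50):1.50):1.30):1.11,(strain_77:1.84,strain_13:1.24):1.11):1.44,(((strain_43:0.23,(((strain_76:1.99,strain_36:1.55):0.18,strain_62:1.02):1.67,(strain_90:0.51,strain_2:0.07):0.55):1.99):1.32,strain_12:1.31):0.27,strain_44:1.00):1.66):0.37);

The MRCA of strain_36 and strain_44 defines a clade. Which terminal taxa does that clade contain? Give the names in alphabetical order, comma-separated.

strain_12, strain_2, strain_36, strain_43, strain_44, strain_62, strain_76, strain_90

Tracing strain_36: it sits inside (strain_76,strain_36).
Tracing strain_44: it sits inside (((strain_43,(((strain_76,strain_36),strain_62),(strain_90,strain_2))),strain_12),strain_44).
The smallest clade enclosing both is (((strain_43,(((strain_76,strain_36),strain_62),(strain_90,strain_2))),strain_12),strain_44); the answer is its 8 terminal taxa in alphabetical order.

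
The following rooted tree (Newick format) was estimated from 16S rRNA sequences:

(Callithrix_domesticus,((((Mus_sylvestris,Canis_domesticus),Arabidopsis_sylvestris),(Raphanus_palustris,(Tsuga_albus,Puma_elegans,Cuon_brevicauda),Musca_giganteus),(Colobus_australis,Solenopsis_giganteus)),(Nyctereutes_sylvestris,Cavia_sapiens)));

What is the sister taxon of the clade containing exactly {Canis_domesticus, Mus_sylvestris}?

Arabidopsis_sylvestris

The clade containing exactly {Canis_domesticus, Mus_sylvestris} attaches to the tree at the node subtending ((Mus_sylvestris,Canis_domesticus),Arabidopsis_sylvestris).
The other lineage descending from that same node — the sister group — is the single tip Arabidopsis_sylvestris.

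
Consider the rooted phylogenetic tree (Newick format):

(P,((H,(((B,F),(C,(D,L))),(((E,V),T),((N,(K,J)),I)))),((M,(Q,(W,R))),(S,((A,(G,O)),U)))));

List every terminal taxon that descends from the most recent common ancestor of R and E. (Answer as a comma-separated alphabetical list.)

Tracing R: it sits inside (W,R).
Tracing E: it sits inside (E,V).
The smallest clade enclosing both is ((H,(((B,F),(C,(D,L))),(((E,V),T),((N,(K,J)),I)))),((M,(Q,(W,R))),(S,((A,(G,O)),U)))); the answer is its 22 terminal taxa in alphabetical order.

A, B, C, D, E, F, G, H, I, J, K, L, M, N, O, Q, R, S, T, U, V, W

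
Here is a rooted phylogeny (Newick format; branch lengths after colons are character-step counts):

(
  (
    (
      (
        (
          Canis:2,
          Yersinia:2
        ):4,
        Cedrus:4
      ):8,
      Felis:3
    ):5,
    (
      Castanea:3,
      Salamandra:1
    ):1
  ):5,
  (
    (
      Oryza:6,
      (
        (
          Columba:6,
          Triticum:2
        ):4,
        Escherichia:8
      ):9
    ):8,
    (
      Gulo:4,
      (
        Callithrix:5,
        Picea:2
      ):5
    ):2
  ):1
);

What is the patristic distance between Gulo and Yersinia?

The path runs Gulo → … → MRCA → … → Yersinia; the MRCA is the root of the tree.
Branch lengths along that path: 4 + 2 + 1 + 5 + 5 + 8 + 4 + 2 = 31.

31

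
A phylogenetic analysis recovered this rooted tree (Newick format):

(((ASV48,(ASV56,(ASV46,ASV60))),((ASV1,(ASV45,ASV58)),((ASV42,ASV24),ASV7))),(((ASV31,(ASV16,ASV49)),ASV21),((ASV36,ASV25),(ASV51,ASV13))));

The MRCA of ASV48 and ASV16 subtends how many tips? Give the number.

The MRCA of ASV48 and ASV16 is the root, so the clade is the entire tree.
That clade contains 18 terminal taxa: ASV1, ASV13, ASV16, ASV21, ASV24, ASV25, ASV31, ASV36, ASV42, ASV45, ASV46, ASV48, ASV49, ASV51, ASV56, ASV58, ASV60, ASV7.

18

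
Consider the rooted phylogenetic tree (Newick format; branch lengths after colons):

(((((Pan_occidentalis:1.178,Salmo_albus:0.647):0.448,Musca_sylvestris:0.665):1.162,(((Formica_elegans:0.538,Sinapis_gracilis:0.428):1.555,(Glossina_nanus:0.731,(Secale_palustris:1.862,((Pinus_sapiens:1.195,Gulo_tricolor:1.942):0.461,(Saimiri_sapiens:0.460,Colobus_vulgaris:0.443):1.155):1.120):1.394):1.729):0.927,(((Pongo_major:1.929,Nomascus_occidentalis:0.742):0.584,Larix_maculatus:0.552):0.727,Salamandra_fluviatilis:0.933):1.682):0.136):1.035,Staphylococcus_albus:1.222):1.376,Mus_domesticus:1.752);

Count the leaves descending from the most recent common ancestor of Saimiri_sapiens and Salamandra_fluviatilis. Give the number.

The MRCA of Saimiri_sapiens and Salamandra_fluviatilis is the node subtending (((Formica_elegans,Sinapis_gracilis),(Glossina_nanus,(Secale_palustris,((Pinus_sapiens,Gulo_tricolor),(Saimiri_sapiens,Colobus_vulgaris))))),(((Pongo_major,Nomascus_occidentalis),Larix_maculatus),Salamandra_fluviatilis)).
That clade contains 12 terminal taxa: Colobus_vulgaris, Formica_elegans, Glossina_nanus, Gulo_tricolor, Larix_maculatus, Nomascus_occidentalis, Pinus_sapiens, Pongo_major, Saimiri_sapiens, Salamandra_fluviatilis, Secale_palustris, Sinapis_gracilis.

12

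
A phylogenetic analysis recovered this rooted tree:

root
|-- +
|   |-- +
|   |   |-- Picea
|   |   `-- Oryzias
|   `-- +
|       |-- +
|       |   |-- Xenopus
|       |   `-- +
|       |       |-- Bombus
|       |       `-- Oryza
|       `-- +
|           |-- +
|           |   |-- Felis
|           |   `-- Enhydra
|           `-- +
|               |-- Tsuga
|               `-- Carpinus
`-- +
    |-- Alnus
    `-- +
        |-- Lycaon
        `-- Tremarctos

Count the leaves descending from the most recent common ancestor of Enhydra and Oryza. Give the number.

The MRCA of Enhydra and Oryza is the node subtending ((Xenopus,(Bombus,Oryza)),((Felis,Enhydra),(Tsuga,Carpinus))).
That clade contains 7 terminal taxa: Bombus, Carpinus, Enhydra, Felis, Oryza, Tsuga, Xenopus.

7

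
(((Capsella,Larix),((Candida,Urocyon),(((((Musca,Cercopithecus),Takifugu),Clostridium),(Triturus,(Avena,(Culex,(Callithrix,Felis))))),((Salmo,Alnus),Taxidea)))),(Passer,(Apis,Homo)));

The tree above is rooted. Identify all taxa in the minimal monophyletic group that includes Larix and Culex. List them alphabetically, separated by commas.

Alnus, Avena, Callithrix, Candida, Capsella, Cercopithecus, Clostridium, Culex, Felis, Larix, Musca, Salmo, Takifugu, Taxidea, Triturus, Urocyon

Tracing Larix: it sits inside (Capsella,Larix).
Tracing Culex: it sits inside (Culex,(Callithrix,Felis)).
The smallest clade enclosing both is ((Capsella,Larix),((Candida,Urocyon),(((((Musca,Cercopithecus),Takifugu),Clostridium),(Triturus,(Avena,(Culex,(Callithrix,Felis))))),((Salmo,Alnus),Taxidea)))); the answer is its 16 terminal taxa in alphabetical order.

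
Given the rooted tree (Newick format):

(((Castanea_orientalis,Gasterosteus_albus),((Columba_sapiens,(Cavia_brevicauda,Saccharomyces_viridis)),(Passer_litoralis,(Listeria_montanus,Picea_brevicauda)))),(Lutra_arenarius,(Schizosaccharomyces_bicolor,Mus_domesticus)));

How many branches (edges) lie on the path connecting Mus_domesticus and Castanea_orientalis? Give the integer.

6

The MRCA of Mus_domesticus and Castanea_orientalis is the root of the tree.
From Mus_domesticus up to that node: 3 branches. From Castanea_orientalis up to the same node: 3 branches. Total: 3 + 3 = 6.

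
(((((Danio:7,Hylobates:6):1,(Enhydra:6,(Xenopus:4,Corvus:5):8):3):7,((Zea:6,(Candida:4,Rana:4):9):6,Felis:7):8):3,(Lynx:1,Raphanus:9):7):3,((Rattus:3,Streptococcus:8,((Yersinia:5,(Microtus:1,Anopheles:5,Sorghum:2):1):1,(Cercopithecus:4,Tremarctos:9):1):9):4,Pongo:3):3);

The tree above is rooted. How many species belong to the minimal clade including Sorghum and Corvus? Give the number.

20

The MRCA of Sorghum and Corvus is the root, so the clade is the entire tree.
That clade contains 20 terminal taxa: Anopheles, Candida, Cercopithecus, Corvus, Danio, Enhydra, Felis, Hylobates, Lynx, Microtus, Pongo, Rana, Raphanus, Rattus, Sorghum, Streptococcus, Tremarctos, Xenopus, Yersinia, Zea.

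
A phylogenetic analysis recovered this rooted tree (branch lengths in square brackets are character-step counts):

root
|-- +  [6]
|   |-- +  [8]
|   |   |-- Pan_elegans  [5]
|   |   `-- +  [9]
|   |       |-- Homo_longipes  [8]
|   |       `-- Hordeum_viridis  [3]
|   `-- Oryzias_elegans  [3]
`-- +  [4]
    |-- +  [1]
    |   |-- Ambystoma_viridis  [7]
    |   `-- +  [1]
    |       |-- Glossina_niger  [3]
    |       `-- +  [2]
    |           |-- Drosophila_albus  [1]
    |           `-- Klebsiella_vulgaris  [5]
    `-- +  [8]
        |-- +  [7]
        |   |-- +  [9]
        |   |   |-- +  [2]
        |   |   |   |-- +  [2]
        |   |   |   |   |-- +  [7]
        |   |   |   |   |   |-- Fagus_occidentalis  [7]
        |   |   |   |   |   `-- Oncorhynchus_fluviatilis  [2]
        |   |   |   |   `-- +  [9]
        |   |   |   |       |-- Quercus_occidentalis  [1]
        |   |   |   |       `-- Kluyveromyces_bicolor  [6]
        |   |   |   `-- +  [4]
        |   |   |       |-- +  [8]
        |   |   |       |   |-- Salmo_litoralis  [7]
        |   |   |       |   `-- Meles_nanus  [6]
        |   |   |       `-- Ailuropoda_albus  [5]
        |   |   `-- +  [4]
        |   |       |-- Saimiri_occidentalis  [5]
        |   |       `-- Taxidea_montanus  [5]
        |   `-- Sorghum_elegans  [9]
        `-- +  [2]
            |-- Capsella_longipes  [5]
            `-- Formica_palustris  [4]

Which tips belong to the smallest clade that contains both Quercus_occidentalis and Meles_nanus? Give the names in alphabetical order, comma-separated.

Ailuropoda_albus, Fagus_occidentalis, Kluyveromyces_bicolor, Meles_nanus, Oncorhynchus_fluviatilis, Quercus_occidentalis, Salmo_litoralis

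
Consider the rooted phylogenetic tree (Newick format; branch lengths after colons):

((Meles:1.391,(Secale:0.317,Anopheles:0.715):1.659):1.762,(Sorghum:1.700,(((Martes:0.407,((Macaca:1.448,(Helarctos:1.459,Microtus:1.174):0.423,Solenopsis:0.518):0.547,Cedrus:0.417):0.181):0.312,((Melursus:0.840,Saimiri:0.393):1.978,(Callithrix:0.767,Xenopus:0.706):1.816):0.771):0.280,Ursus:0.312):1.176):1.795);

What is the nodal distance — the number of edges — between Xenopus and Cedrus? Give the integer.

6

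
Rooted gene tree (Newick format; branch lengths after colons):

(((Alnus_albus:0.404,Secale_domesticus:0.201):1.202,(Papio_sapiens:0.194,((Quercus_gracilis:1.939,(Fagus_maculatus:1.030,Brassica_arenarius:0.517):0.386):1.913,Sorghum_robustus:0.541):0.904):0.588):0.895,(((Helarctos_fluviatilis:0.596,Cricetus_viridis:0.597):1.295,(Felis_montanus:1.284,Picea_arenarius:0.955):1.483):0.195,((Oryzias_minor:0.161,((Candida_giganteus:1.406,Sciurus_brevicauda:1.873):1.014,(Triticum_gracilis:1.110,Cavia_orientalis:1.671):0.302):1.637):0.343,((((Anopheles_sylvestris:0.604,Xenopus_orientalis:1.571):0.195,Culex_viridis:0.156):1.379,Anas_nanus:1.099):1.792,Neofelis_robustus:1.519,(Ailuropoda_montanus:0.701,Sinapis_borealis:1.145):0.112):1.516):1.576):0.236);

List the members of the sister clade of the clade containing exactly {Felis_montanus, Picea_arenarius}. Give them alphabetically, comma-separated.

Cricetus_viridis, Helarctos_fluviatilis

The clade containing exactly {Felis_montanus, Picea_arenarius} attaches to the tree at the node subtending ((Helarctos_fluviatilis,Cricetus_viridis),(Felis_montanus,Picea_arenarius)).
The other lineage descending from that same node — the sister group — is (Helarctos_fluviatilis,Cricetus_viridis); its 2 tips in alphabetical order are the answer.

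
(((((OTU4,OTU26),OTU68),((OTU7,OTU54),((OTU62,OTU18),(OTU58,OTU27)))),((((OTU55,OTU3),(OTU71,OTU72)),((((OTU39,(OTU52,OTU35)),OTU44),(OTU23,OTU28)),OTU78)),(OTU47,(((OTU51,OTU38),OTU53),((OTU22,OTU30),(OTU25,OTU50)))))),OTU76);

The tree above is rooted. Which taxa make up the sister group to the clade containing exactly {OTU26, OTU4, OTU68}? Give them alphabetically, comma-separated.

OTU18, OTU27, OTU54, OTU58, OTU62, OTU7

The clade containing exactly {OTU26, OTU4, OTU68} attaches to the tree at the node subtending (((OTU4,OTU26),OTU68),((OTU7,OTU54),((OTU62,OTU18),(OTU58,OTU27)))).
The other lineage descending from that same node — the sister group — is ((OTU7,OTU54),((OTU62,OTU18),(OTU58,OTU27))); its 6 tips in alphabetical order are the answer.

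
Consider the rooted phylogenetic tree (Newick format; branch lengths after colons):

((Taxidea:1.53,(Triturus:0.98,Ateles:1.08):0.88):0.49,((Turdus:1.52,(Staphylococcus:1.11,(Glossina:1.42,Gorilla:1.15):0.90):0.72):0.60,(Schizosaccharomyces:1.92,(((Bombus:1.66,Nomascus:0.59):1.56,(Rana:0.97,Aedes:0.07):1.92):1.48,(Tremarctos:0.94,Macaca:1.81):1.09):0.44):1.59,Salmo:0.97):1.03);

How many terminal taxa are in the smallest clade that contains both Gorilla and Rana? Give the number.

12

The MRCA of Gorilla and Rana is the node subtending ((Turdus,(Staphylococcus,(Glossina,Gorilla))),(Schizosaccharomyces,(((Bombus,Nomascus),(Rana,Aedes)),(Tremarctos,Macaca))),Salmo).
That clade contains 12 terminal taxa: Aedes, Bombus, Glossina, Gorilla, Macaca, Nomascus, Rana, Salmo, Schizosaccharomyces, Staphylococcus, Tremarctos, Turdus.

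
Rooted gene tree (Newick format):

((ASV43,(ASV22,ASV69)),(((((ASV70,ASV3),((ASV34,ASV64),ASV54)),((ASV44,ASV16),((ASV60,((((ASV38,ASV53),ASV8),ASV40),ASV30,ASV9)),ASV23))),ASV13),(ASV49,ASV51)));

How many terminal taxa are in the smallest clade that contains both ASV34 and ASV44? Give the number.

The MRCA of ASV34 and ASV44 is the node subtending (((ASV70,ASV3),((ASV34,ASV64),ASV54)),((ASV44,ASV16),((ASV60,((((ASV38,ASV53),ASV8),ASV40),ASV30,ASV9)),ASV23))).
That clade contains 15 terminal taxa: ASV16, ASV23, ASV3, ASV30, ASV34, ASV38, ASV40, ASV44, ASV53, ASV54, ASV60, ASV64, ASV70, ASV8, ASV9.

15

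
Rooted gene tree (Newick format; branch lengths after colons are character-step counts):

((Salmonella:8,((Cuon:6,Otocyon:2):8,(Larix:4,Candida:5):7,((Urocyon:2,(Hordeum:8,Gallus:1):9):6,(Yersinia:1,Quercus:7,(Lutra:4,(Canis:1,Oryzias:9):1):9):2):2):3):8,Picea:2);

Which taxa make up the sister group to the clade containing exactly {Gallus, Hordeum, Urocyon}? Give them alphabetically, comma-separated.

Canis, Lutra, Oryzias, Quercus, Yersinia

The clade containing exactly {Gallus, Hordeum, Urocyon} attaches to the tree at the node subtending ((Urocyon,(Hordeum,Gallus)),(Yersinia,Quercus,(Lutra,(Canis,Oryzias)))).
The other lineage descending from that same node — the sister group — is (Yersinia,Quercus,(Lutra,(Canis,Oryzias))); its 5 tips in alphabetical order are the answer.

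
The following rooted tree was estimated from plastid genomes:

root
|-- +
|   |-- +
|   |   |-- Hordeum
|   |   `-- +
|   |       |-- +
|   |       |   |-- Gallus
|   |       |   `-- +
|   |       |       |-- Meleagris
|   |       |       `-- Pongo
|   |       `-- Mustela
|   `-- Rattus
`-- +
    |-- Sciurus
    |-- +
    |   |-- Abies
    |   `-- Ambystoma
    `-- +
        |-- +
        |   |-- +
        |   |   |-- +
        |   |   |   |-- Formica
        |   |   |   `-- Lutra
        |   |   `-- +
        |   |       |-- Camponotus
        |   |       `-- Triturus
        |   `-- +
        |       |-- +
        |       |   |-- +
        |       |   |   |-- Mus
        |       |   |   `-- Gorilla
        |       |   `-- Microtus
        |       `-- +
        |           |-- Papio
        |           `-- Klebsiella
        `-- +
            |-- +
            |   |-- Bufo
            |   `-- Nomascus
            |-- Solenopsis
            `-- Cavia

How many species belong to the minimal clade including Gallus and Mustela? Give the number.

The MRCA of Gallus and Mustela is the node subtending ((Gallus,(Meleagris,Pongo)),Mustela).
That clade contains 4 terminal taxa: Gallus, Meleagris, Mustela, Pongo.

4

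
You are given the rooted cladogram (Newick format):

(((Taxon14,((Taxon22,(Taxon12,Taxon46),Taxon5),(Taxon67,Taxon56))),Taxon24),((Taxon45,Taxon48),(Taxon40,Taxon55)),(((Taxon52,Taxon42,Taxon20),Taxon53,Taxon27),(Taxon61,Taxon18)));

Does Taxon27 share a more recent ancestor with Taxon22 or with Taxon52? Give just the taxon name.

The MRCA of Taxon27 and Taxon52 subtends ((Taxon52,Taxon42,Taxon20),Taxon53,Taxon27) (5 taxa).
The MRCA of Taxon27 and Taxon22 is the root, subtending the entire tree (19 taxa).
The first is nested inside the second, so Taxon27 shares a more recent common ancestor with Taxon52.

Taxon52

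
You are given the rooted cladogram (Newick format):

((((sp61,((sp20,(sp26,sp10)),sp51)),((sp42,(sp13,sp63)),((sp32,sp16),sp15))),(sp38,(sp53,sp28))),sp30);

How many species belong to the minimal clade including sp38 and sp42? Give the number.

14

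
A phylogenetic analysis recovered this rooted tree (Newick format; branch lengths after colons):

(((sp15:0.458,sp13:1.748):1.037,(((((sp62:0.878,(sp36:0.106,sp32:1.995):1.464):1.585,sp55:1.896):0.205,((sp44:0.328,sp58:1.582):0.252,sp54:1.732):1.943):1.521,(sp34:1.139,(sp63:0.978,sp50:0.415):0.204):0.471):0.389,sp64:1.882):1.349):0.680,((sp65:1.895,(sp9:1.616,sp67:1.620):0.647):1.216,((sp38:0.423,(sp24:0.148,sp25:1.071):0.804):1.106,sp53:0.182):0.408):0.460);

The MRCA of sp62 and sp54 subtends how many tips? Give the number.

The MRCA of sp62 and sp54 is the node subtending (((sp62,(sp36,sp32)),sp55),((sp44,sp58),sp54)).
That clade contains 7 terminal taxa: sp32, sp36, sp44, sp54, sp55, sp58, sp62.

7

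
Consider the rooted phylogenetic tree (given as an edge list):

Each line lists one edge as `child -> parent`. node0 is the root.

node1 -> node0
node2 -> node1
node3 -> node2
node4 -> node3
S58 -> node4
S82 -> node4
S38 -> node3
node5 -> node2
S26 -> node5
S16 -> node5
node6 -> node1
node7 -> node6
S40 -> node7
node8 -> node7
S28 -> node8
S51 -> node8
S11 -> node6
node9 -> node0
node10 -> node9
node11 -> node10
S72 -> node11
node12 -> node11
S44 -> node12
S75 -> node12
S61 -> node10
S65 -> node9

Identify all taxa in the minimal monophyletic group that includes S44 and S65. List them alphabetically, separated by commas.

S44, S61, S65, S72, S75

Tracing S44: it sits inside (S44,S75).
Tracing S65: it sits inside (((S72,(S44,S75)),S61),S65).
The smallest clade enclosing both is (((S72,(S44,S75)),S61),S65); the answer is its 5 terminal taxa in alphabetical order.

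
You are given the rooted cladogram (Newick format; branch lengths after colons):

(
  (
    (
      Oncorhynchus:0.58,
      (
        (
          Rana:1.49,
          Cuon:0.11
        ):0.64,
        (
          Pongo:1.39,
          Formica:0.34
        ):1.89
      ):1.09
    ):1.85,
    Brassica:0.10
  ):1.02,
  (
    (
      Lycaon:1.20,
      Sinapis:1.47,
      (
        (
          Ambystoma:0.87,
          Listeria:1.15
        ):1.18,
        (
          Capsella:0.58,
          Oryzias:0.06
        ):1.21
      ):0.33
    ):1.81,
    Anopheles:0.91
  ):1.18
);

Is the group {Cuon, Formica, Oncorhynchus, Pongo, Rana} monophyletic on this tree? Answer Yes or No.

The most recent common ancestor of these taxa subtends (Oncorhynchus,((Rana,Cuon),(Pongo,Formica))).
That clade has exactly 5 tips — every listed taxon and nothing else — so the group is monophyletic.

Yes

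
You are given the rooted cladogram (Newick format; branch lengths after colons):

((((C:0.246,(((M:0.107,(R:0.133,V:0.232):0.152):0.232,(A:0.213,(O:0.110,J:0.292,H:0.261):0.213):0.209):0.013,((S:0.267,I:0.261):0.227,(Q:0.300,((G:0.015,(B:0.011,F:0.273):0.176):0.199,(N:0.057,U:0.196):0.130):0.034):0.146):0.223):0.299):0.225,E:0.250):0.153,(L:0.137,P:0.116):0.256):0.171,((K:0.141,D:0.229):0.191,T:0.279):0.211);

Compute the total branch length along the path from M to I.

The path runs M → … → MRCA → … → I; the MRCA is the node subtending (((M,(R,V)),(A,(O,J,H))),((S,I),(Q,((G,(B,F)),(N,U))))).
Branch lengths along that path: 0.107 + 0.232 + 0.013 + 0.223 + 0.227 + 0.261 = 1.063.

1.063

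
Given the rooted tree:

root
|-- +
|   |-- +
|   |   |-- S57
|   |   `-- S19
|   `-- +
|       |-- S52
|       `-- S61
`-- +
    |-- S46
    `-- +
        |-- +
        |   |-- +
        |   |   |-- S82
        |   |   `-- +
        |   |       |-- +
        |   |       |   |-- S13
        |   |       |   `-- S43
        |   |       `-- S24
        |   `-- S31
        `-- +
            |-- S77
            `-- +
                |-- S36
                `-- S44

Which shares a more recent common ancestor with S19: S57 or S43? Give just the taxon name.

S57

The MRCA of S19 and S57 subtends (S57,S19) (2 taxa).
The MRCA of S19 and S43 is the root, subtending the entire tree (13 taxa).
The first is nested inside the second, so S19 shares a more recent common ancestor with S57.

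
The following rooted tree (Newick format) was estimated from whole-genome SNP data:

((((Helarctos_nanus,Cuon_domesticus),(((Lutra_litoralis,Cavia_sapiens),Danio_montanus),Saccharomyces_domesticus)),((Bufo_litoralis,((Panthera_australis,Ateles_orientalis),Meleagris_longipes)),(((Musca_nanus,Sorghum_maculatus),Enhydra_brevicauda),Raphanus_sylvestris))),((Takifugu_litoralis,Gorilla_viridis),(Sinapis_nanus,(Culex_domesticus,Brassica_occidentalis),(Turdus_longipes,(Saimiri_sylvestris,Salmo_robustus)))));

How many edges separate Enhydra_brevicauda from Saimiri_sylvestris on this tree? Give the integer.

The MRCA of Enhydra_brevicauda and Saimiri_sylvestris is the root of the tree.
From Enhydra_brevicauda up to that node: 5 branches. From Saimiri_sylvestris up to the same node: 5 branches. Total: 5 + 5 = 10.

10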